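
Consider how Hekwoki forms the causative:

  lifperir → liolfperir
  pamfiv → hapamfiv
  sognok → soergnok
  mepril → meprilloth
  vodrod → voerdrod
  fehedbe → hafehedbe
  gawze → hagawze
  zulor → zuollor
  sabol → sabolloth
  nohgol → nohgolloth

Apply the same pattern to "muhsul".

muhsulloth

zulor and nohgol both have last vowel 'o' yet inflect differently (zuollor, nohgolloth), so the last vowel is not what conditions the rule; the final letter is.
"muhsul" ends in -l. The stems ending in -l (nohgol → nohgolloth, sabol → sabolloth, mepril → meprilloth) double the final consonant and add -oth.
So muhsul → muhsulloth.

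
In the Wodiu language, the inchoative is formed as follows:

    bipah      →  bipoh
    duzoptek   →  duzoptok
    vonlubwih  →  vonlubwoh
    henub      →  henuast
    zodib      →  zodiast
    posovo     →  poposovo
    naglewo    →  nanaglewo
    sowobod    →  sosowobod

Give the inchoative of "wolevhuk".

wolevhok

vonlubwih and zodib both have last vowel 'i' yet inflect differently (vonlubwoh, zodiast), so the last vowel is not what conditions the rule; the final letter is.
"wolevhuk" ends in -k. The one such stem in the data (duzoptek → duzoptok) changes the last vowel to 'o' (as do bipah, vonlubwih), so the same rule applies.
So wolevhuk → wolevhok.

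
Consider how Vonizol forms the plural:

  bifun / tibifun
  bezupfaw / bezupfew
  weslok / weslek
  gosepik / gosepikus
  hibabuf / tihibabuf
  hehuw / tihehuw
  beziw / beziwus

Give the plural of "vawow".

vawew

"vawow" has last vowel 'o'. The one such stem in the data (weslok → weslek) changes the last vowel to 'e' (as does bezupfaw), so the same rule applies.
The other patterns: stems whose last vowel is 'i' add -us; stems whose last vowel is 'u' add the prefix ti-.
So vawow → vawew.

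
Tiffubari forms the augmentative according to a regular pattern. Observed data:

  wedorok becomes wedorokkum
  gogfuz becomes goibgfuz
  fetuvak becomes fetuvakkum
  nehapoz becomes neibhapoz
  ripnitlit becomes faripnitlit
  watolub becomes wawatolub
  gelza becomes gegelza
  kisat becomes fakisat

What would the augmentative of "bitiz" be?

kisat and gelza both have last vowel 'a' yet inflect differently (fakisat, gegelza), so the last vowel is not what conditions the rule; the final letter is.
"bitiz" ends in -z. The stems ending in -z (nehapoz → neibhapoz, gogfuz → goibgfuz) insert -ib- after the first vowel.
The other patterns: stems ending in -t add the prefix fa-; stems ending in -a or -b repeat the first consonant+vowel as a prefix; stems ending in -k double the final consonant and add -um.
So bitiz → biibtiz.

biibtiz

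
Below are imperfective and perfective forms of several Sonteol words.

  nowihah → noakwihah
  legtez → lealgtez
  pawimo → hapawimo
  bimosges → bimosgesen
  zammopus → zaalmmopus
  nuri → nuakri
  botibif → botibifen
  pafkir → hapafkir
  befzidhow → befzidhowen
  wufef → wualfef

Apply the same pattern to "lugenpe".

lualgenpe

botibif and wufef both end in -f yet inflect differently (botibifen, wualfef), so the final letter is not what conditions the rule; the first letter is.
"lugenpe" begins with l-. The one such stem in the data (legtez → lealgtez) inserts -al- after the first vowel (as do wufef, zammopus), so the same rule applies.
The other patterns: stems beginning with n- insert -ak- after the first vowel; stems beginning with b- add -en; stems beginning with p- add the prefix ha-.
So lugenpe → lualgenpe.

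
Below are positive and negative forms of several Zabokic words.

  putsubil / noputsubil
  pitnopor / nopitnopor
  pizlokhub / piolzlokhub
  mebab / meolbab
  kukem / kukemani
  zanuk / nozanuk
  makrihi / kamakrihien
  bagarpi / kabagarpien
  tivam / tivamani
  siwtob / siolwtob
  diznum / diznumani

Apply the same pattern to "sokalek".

"sokalek" ends in -k. The one such stem in the data (zanuk → nozanuk) adds the prefix no-, so the same rule applies.
So sokalek → nosokalek.

nosokalek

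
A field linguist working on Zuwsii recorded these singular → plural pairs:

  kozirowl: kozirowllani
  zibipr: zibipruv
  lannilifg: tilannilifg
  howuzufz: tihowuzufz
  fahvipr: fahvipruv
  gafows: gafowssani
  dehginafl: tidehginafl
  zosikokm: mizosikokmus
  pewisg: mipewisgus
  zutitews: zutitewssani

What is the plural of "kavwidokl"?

mikavwidoklus

kozirowl and dehginafl both end in -l yet inflect differently (kozirowllani, tidehginafl), so the final letter is not what conditions the rule; the second-to-last letter is.
"kavwidokl" has second-to-last letter 'k'. The one such stem in the data (zosikokm → mizosikokmus) adds mi- … -us around the stem, so the same rule applies.
The other patterns: stems whose second-to-last letter is 'w' double the final consonant and add -ani; stems whose second-to-last letter is 'f' add the prefix ti-; stems whose second-to-last letter is 'p' add -uv.
So kavwidokl → mikavwidoklus.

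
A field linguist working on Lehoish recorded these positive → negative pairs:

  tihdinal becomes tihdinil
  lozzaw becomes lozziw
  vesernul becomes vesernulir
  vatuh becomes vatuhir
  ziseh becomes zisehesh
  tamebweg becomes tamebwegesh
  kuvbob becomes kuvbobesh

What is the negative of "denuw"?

denuwir

tihdinal and vesernul both end in -l yet inflect differently (tihdinil, vesernulir), so the final letter is not what conditions the rule; the last vowel is.
"denuw" has last vowel 'u'. The stems whose last vowel is 'u' (vesernul → vesernulir, vatuh → vatuhir) add -ir.
The other patterns: stems whose last vowel is 'a' change the last vowel to 'i'; stems whose last vowel is 'e' or 'o' add -esh.
So denuw → denuwir.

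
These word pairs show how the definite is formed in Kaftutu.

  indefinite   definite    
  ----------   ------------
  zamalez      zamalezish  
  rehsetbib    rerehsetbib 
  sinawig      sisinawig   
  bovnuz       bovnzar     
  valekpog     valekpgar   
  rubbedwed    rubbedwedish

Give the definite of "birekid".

"birekid" has last vowel 'i'. The stems whose last vowel is 'i' (sinawig → sisinawig, rehsetbib → rerehsetbib) repeat the first consonant+vowel as a prefix.
The other patterns: stems whose last vowel is 'e' add -ish; stems whose last vowel is 'o' or 'u' delete the last vowel and add -ar.
So birekid → bibirekid.

bibirekid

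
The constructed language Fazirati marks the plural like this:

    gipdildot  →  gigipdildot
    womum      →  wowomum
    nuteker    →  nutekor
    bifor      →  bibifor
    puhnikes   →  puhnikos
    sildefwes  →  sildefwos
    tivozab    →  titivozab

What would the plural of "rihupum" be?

nuteker and bifor both end in -r yet inflect differently (nutekor, bibifor), so the final letter is not what conditions the rule; the last vowel is.
"rihupum" has last vowel 'u'. The one such stem in the data (womum → wowomum) repeats the first consonant+vowel as a prefix (as do tivozab, gipdildot), so the same rule applies.
So rihupum → ririhupum.

ririhupum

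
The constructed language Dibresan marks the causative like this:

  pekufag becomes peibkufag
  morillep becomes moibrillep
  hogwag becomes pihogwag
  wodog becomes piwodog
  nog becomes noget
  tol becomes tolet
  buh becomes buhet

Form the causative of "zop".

zopet

nog and wodog both end in -g yet inflect differently (noget, piwodog), so the final letter is not what conditions the rule; the number of vowels is.
"zop" has 1 vowel. The stems with 1 vowel (tol → tolet, buh → buhet, nog → noget) add -et.
So zop → zopet.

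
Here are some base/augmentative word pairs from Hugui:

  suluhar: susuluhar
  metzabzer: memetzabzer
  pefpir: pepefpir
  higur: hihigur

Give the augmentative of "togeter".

totogeter

Every pair shown (suluhar → susuluhar, metzabzer → memetzabzer, pefpir → pepefpir, …) follows the same rule: repeat the first consonant+vowel as a prefix.
So togeter → totogeter.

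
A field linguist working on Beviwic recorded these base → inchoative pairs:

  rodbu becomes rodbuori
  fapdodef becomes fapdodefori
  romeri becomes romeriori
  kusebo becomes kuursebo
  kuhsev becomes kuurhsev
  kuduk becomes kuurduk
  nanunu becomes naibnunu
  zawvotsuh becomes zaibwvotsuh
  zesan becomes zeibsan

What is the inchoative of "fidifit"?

fidifitori

rodbu and nanunu both end in -u yet inflect differently (rodbuori, naibnunu), so the final letter is not what conditions the rule; the first letter is.
"fidifit" begins with f-. The one such stem in the data (fapdodef → fapdodefori) adds -ori, so the same rule applies.
So fidifit → fidifitori.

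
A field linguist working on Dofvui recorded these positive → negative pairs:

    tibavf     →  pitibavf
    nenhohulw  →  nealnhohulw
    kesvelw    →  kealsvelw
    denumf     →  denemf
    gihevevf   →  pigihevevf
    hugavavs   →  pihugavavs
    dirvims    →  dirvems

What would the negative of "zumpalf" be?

hugavavs and dirvims both end in -s yet inflect differently (pihugavavs, dirvems), so the final letter is not what conditions the rule; the second-to-last letter is.
"zumpalf" has second-to-last letter 'l'. The stems whose second-to-last letter is 'l' (nenhohulw → nealnhohulw, kesvelw → kealsvelw) insert -al- after the first vowel.
The other patterns: stems whose second-to-last letter is 'v' add the prefix pi-; stems whose second-to-last letter is 'm' change the last vowel to 'e'.
So zumpalf → zualmpalf.

zualmpalf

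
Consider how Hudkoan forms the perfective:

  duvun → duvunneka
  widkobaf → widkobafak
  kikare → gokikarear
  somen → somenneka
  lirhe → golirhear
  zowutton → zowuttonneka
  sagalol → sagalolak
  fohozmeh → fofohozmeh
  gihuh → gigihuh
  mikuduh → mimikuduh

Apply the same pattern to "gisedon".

"gisedon" ends in -n. The stems ending in -n (duvun → duvunneka, somen → somenneka, zowutton → zowuttonneka) double the final consonant and add -eka.
So gisedon → gisedonneka.

gisedonneka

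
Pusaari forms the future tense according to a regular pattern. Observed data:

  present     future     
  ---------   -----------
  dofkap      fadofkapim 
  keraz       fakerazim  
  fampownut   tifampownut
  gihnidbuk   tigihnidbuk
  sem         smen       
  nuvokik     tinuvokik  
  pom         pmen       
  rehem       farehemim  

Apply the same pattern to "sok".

sem and rehem both end in -m yet inflect differently (smen, farehemim), so the final letter is not what conditions the rule; the number of vowels is.
"sok" has 1 vowel. The stems with 1 vowel (sem → smen, pom → pmen) delete the last vowel and add -en.
So sok → sken.

sken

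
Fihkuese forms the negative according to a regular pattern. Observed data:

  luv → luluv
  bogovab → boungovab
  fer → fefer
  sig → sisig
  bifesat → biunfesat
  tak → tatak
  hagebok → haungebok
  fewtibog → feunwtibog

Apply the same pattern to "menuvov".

"menuvov" has 3 vowels. The stems with 3 vowels (bifesat → biunfesat, bogovab → boungovab, fewtibog → feunwtibog) insert -un- after the first vowel.
The other pattern: stems with 1 vowel repeat the first consonant+vowel as a prefix.
So menuvov → meunnuvov.

meunnuvov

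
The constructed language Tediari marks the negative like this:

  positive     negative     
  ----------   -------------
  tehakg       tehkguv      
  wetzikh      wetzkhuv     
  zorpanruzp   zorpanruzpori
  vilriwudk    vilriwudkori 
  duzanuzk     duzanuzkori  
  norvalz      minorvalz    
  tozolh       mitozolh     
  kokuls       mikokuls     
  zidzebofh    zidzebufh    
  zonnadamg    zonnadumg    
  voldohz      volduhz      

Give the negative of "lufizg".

wetzikh and tozolh both end in -h yet inflect differently (wetzkhuv, mitozolh), so the final letter is not what conditions the rule; the second-to-last letter is.
"lufizg" has second-to-last letter 'z'. The stems whose second-to-last letter is 'z' (zorpanruzp → zorpanruzpori, duzanuzk → duzanuzkori) add -ori.
The other patterns: stems whose second-to-last letter is 'k' delete the last vowel and add -uv; stems whose second-to-last letter is 'l' add the prefix mi-; stems whose second-to-last letter is 'f', 'h' or 'm' change the last vowel to 'u'.
So lufizg → lufizgori.

lufizgori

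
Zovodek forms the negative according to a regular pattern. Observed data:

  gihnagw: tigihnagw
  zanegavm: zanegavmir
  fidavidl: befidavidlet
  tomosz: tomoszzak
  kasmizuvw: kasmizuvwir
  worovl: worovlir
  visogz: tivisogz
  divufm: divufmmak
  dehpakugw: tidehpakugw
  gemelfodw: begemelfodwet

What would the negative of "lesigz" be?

tilesigz

dehpakugw and gemelfodw both end in -w yet inflect differently (tidehpakugw, begemelfodwet), so the final letter is not what conditions the rule; the second-to-last letter is.
"lesigz" has second-to-last letter 'g'. The stems whose second-to-last letter is 'g' (dehpakugw → tidehpakugw, gihnagw → tigihnagw, visogz → tivisogz) add the prefix ti-.
The other patterns: stems whose second-to-last letter is 'd' add be- … -et around the stem; stems whose second-to-last letter is 'v' add -ir; stems whose second-to-last letter is 'f' or 's' double the final consonant and add -ak.
So lesigz → tilesigz.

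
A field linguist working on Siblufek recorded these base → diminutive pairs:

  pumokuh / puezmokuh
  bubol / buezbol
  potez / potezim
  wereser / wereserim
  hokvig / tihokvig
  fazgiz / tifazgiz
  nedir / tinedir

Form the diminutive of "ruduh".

potez and fazgiz both end in -z yet inflect differently (potezim, tifazgiz), so the final letter is not what conditions the rule; the last vowel is.
"ruduh" has last vowel 'u'. The one such stem in the data (pumokuh → puezmokuh) inserts -ez- after the first vowel (as does bubol), so the same rule applies.
So ruduh → ruezduh.

ruezduh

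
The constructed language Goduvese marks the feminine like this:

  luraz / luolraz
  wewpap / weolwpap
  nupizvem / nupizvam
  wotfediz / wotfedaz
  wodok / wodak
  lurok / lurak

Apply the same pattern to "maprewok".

"maprewok" has last vowel 'o'. The stems whose last vowel is 'o' (wodok → wodak, lurok → lurak) change the last vowel to 'a'.
So maprewok → maprewak.

maprewak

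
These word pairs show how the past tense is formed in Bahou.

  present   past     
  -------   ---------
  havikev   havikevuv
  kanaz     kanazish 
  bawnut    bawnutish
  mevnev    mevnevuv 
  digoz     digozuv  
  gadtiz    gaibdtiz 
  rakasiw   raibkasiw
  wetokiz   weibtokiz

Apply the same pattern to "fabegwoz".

fabegwozuv

wetokiz and kanaz both end in -z yet inflect differently (weibtokiz, kanazish), so the final letter is not what conditions the rule; the last vowel is.
"fabegwoz" has last vowel 'o'. The one such stem in the data (digoz → digozuv) adds -uv, so the same rule applies.
The other patterns: stems whose last vowel is 'i' insert -ib- after the first vowel; stems whose last vowel is 'a' or 'u' add -ish.
So fabegwoz → fabegwozuv.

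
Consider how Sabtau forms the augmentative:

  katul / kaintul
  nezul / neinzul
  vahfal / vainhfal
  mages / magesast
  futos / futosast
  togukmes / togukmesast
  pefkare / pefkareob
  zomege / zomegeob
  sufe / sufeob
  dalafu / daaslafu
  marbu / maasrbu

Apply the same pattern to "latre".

latreob

"latre" ends in -e. The stems ending in -e (pefkare → pefkareob, zomege → zomegeob, sufe → sufeob) add -ob.
So latre → latreob.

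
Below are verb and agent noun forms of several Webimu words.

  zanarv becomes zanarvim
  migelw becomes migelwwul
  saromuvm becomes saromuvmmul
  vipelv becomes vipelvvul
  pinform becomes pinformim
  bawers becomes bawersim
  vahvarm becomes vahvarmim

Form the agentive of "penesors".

penesorsim

zanarv and vipelv both end in -v yet inflect differently (zanarvim, vipelvvul), so the final letter is not what conditions the rule; the second-to-last letter is.
"penesors" has second-to-last letter 'r'. The stems whose second-to-last letter is 'r' (bawers → bawersim, zanarv → zanarvim, pinform → pinformim) add -im.
The other pattern: stems whose second-to-last letter is 'l' or 'v' double the final consonant and add -ul.
So penesors → penesorsim.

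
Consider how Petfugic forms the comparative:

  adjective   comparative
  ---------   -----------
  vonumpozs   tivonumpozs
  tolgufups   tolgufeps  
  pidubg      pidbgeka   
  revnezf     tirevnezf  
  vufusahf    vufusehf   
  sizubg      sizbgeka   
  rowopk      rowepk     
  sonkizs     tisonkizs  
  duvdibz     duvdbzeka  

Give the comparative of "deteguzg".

sonkizs and tolgufups both end in -s yet inflect differently (tisonkizs, tolgufeps), so the final letter is not what conditions the rule; the second-to-last letter is.
"deteguzg" has second-to-last letter 'z'. The stems whose second-to-last letter is 'z' (sonkizs → tisonkizs, revnezf → tirevnezf, vonumpozs → tivonumpozs) add the prefix ti-.
The other patterns: stems whose second-to-last letter is 'b' delete the last vowel and add -eka; stems whose second-to-last letter is 'h' or 'p' change the last vowel to 'e'.
So deteguzg → tideteguzg.

tideteguzg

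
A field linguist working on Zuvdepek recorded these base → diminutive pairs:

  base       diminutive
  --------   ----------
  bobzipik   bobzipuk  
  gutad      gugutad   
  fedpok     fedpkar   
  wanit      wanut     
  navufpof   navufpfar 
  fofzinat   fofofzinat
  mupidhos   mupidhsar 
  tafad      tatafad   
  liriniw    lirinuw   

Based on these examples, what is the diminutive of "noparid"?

noparud

bobzipik and fedpok both end in -k yet inflect differently (bobzipuk, fedpkar), so the final letter is not what conditions the rule; the last vowel is.
"noparid" has last vowel 'i'. The stems whose last vowel is 'i' (bobzipik → bobzipuk, liriniw → lirinuw, wanit → wanut) change the last vowel to 'u'.
The other patterns: stems whose last vowel is 'o' delete the last vowel and add -ar; stems whose last vowel is 'a' repeat the first consonant+vowel as a prefix.
So noparid → noparud.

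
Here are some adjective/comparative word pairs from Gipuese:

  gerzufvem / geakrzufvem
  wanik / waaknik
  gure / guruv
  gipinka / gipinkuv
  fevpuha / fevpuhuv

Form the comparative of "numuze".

numuzuv

gerzufvem and gure both have last vowel 'e' yet inflect differently (geakrzufvem, guruv), so the last vowel is not what conditions the rule; whether the stem ends in a vowel or a consonant is.
"numuze" ends in a vowel. The stems ending in a vowel (gure → guruv, gipinka → gipinkuv, fevpuha → fevpuhuv) drop the final letter and add -uv.
The other pattern: stems ending in a consonant insert -ak- after the first vowel.
So numuze → numuzuv.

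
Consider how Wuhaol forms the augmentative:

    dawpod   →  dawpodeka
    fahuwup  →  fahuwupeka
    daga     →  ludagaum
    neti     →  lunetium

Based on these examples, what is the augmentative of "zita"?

luzitaum

dawpod and daga both begin with d- yet inflect differently (dawpodeka, ludagaum), so the first letter is not what conditions the rule; whether the stem ends in a vowel or a consonant is.
"zita" ends in a vowel. The stems ending in a vowel (daga → ludagaum, neti → lunetium) add lu- … -um around the stem.
The other pattern: stems ending in a consonant add -eka.
So zita → luzitaum.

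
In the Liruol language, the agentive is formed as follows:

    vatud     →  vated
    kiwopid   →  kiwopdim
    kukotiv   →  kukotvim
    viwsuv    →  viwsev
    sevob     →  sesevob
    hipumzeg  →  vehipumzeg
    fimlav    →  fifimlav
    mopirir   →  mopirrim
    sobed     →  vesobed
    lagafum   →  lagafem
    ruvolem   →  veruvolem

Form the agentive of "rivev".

"rivev" has last vowel 'e'. The stems whose last vowel is 'e' (ruvolem → veruvolem, hipumzeg → vehipumzeg, sobed → vesobed) add the prefix ve-.
The other patterns: stems whose last vowel is 'u' change the last vowel to 'e'; stems whose last vowel is 'i' delete the last vowel and add -im; stems whose last vowel is 'a' or 'o' repeat the first consonant+vowel as a prefix.
So rivev → verivev.

verivev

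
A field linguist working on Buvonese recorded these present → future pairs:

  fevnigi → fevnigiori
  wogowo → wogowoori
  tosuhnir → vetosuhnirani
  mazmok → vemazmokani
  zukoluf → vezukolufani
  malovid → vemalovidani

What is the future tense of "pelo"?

fevnigi and tosuhnir both have last vowel 'i' yet inflect differently (fevnigiori, vetosuhnirani), so the last vowel is not what conditions the rule; whether the stem ends in a vowel or a consonant is.
"pelo" ends in a vowel. The stems ending in a vowel (fevnigi → fevnigiori, wogowo → wogowoori) add -ori.
The other pattern: stems ending in a consonant add ve- … -ani around the stem.
So pelo → peloori.

peloori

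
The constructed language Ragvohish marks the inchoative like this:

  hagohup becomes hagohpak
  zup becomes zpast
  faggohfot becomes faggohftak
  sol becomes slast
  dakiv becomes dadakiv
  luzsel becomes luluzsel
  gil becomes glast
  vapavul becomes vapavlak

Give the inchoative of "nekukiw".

nekukwak

gil and luzsel both end in -l yet inflect differently (glast, luluzsel), so the final letter is not what conditions the rule; the number of vowels is.
"nekukiw" has 3 vowels. The stems with 3 vowels (vapavul → vapavlak, hagohup → hagohpak, faggohfot → faggohftak) delete the last vowel and add -ak.
The other patterns: stems with 1 vowel delete the last vowel and add -ast; stems with 2 vowels repeat the first consonant+vowel as a prefix.
So nekukiw → nekukwak.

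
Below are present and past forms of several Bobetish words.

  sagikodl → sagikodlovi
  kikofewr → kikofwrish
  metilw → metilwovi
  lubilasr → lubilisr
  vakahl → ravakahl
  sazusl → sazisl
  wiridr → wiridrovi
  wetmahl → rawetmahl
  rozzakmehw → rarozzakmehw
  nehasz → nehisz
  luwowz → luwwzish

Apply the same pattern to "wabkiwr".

wabkwrish

wiridr and kikofewr both end in -r yet inflect differently (wiridrovi, kikofwrish), so the final letter is not what conditions the rule; the second-to-last letter is.
"wabkiwr" has second-to-last letter 'w'. The stems whose second-to-last letter is 'w' (kikofewr → kikofwrish, luwowz → luwwzish) delete the last vowel and add -ish.
The other patterns: stems whose second-to-last letter is 'd' or 'l' add -ovi; stems whose second-to-last letter is 's' change the last vowel to 'i'; stems whose second-to-last letter is 'h' add the prefix ra-.
So wabkiwr → wabkwrish.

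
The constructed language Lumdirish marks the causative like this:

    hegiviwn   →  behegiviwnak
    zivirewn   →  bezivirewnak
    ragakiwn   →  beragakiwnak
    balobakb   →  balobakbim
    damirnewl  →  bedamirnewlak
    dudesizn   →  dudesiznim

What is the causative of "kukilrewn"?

zivirewn and dudesizn both end in -n yet inflect differently (bezivirewnak, dudesiznim), so the final letter is not what conditions the rule; the second-to-last letter is.
"kukilrewn" has second-to-last letter 'w'. The stems whose second-to-last letter is 'w' (damirnewl → bedamirnewlak, zivirewn → bezivirewnak, ragakiwn → beragakiwnak) add be- … -ak around the stem.
So kukilrewn → bekukilrewnak.

bekukilrewnak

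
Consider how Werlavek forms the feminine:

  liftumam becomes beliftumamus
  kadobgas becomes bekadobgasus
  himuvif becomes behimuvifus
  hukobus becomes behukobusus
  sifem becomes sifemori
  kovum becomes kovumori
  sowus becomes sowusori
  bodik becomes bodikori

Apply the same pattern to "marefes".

liftumam and sifem both end in -m yet inflect differently (beliftumamus, sifemori), so the final letter is not what conditions the rule; the number of vowels is.
"marefes" has 3 vowels. The stems with 3 vowels (liftumam → beliftumamus, kadobgas → bekadobgasus, himuvif → behimuvifus) add be- … -us around the stem.
So marefes → bemarefesus.

bemarefesus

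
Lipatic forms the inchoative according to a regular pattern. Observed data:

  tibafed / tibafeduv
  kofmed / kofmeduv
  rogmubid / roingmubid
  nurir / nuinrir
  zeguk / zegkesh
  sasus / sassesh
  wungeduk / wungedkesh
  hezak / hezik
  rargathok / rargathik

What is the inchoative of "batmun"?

batmnesh

tibafed and rogmubid both end in -d yet inflect differently (tibafeduv, roingmubid), so the final letter is not what conditions the rule; the last vowel is.
"batmun" has last vowel 'u'. The stems whose last vowel is 'u' (zeguk → zegkesh, sasus → sassesh, wungeduk → wungedkesh) delete the last vowel and add -esh.
The other patterns: stems whose last vowel is 'e' add -uv; stems whose last vowel is 'i' insert -in- after the first vowel; stems whose last vowel is 'a' or 'o' change the last vowel to 'i'.
So batmun → batmnesh.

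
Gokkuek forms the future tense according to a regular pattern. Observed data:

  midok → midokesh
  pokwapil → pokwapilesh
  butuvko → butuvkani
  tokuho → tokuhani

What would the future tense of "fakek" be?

"fakek" ends in a consonant. The stems ending in a consonant (midok → midokesh, pokwapil → pokwapilesh) add -esh.
The other pattern: stems ending in a vowel drop the final letter and add -ani.
So fakek → fakekesh.

fakekesh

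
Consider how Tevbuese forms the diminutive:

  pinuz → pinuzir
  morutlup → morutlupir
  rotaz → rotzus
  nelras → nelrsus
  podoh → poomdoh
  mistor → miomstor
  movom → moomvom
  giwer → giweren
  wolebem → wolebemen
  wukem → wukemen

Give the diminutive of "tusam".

"tusam" has last vowel 'a'. The stems whose last vowel is 'a' (rotaz → rotzus, nelras → nelrsus) delete the last vowel and add -us.
The other patterns: stems whose last vowel is 'u' add -ir; stems whose last vowel is 'o' insert -om- after the first vowel; stems whose last vowel is 'e' add -en.
So tusam → tusmus.

tusmus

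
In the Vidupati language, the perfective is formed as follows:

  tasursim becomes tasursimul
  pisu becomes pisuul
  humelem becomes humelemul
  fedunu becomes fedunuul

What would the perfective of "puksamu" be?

Every pair shown (tasursim → tasursimul, pisu → pisuul, humelem → humelemul, …) follows the same rule: add -ul.
So puksamu → puksamuul.

puksamuul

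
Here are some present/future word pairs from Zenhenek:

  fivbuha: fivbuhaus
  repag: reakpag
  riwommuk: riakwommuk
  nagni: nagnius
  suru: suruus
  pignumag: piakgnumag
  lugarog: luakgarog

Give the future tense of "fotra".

fotraus

"fotra" ends in a vowel. The stems ending in a vowel (suru → suruus, fivbuha → fivbuhaus, nagni → nagnius) add -us.
The other pattern: stems ending in a consonant insert -ak- after the first vowel.
So fotra → fotraus.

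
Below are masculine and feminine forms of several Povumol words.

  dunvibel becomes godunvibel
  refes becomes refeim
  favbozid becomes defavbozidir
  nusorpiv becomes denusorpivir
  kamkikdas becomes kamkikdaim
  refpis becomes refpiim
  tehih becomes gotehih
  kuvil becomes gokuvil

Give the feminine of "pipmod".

refpis and favbozid both have last vowel 'i' yet inflect differently (refpiim, defavbozidir), so the last vowel is not what conditions the rule; the final letter is.
"pipmod" ends in -d. The one such stem in the data (favbozid → defavbozidir) adds de- … -ir around the stem, so the same rule applies.
The other patterns: stems ending in -s drop the final letter and add -im; stems ending in -h or -l add the prefix go-.
So pipmod → depipmodir.

depipmodir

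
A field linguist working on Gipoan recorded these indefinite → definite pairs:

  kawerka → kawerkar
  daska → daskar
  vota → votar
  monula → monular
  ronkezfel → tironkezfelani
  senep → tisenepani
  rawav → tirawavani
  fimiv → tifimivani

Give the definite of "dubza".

dubzar

"dubza" ends in -a. The stems ending in -a (kawerka → kawerkar, daska → daskar, vota → votar) drop the final letter and add -ar.
The other pattern: stems ending in -l, -p or -v add ti- … -ani around the stem.
So dubza → dubzar.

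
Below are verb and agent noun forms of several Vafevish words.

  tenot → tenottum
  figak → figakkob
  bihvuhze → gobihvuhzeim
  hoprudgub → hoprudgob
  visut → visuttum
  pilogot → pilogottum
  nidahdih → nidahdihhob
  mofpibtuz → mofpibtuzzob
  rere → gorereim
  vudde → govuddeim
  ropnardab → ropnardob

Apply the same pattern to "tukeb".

hoprudgub and visut both have last vowel 'u' yet inflect differently (hoprudgob, visuttum), so the last vowel is not what conditions the rule; the final letter is.
"tukeb" ends in -b. The stems ending in -b (hoprudgub → hoprudgob, ropnardab → ropnardob) change the last vowel to 'o'.
So tukeb → tukob.

tukob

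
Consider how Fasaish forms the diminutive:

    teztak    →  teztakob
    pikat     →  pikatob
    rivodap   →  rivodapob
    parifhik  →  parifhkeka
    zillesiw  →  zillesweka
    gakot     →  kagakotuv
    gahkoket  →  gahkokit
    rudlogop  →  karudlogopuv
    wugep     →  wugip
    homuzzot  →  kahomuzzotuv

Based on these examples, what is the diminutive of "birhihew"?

"birhihew" has last vowel 'e'. The stems whose last vowel is 'e' (wugep → wugip, gahkoket → gahkokit) change the last vowel to 'i'.
The other patterns: stems whose last vowel is 'o' add ka- … -uv around the stem; stems whose last vowel is 'i' delete the last vowel and add -eka; stems whose last vowel is 'a' add -ob.
So birhihew → birhihiw.

birhihiw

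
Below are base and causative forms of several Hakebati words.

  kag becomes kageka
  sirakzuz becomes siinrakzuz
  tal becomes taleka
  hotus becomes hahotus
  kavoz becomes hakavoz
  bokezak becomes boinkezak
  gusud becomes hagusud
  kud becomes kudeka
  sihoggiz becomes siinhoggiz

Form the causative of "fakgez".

kud and gusud both end in -d yet inflect differently (kudeka, hagusud), so the final letter is not what conditions the rule; the number of vowels is.
"fakgez" has 2 vowels. The stems with 2 vowels (hotus → hahotus, gusud → hagusud, kavoz → hakavoz) add the prefix ha-.
The other patterns: stems with 1 vowel add -eka; stems with 3 vowels insert -in- after the first vowel.
So fakgez → hafakgez.

hafakgez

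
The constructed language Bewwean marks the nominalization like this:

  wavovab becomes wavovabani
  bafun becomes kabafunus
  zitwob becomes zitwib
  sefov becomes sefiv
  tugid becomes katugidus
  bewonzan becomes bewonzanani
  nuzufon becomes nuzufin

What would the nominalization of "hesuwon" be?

hesuwin

"hesuwon" has last vowel 'o'. The stems whose last vowel is 'o' (nuzufon → nuzufin, zitwob → zitwib, sefov → sefiv) change the last vowel to 'i'.
So hesuwon → hesuwin.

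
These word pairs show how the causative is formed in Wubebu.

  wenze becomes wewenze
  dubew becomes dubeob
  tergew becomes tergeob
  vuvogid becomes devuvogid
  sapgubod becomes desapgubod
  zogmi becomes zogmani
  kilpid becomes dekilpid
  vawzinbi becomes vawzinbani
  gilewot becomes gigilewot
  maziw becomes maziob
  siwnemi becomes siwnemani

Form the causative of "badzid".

vuvogid and maziw both have last vowel 'i' yet inflect differently (devuvogid, maziob), so the last vowel is not what conditions the rule; the final letter is.
"badzid" ends in -d. The stems ending in -d (vuvogid → devuvogid, sapgubod → desapgubod, kilpid → dekilpid) add the prefix de-.
The other patterns: stems ending in -w drop the final letter and add -ob; stems ending in -i drop the final letter and add -ani; stems ending in -e or -t repeat the first consonant+vowel as a prefix.
So badzid → debadzid.

debadzid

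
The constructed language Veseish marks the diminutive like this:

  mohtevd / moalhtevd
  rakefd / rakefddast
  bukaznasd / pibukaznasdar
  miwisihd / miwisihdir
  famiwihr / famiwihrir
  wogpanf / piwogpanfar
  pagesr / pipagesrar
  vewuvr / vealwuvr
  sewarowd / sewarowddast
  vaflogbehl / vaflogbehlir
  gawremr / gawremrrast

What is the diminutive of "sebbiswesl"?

"sebbiswesl" has second-to-last letter 's'. The stems whose second-to-last letter is 's' (pagesr → pipagesrar, bukaznasd → pibukaznasdar) add pi- … -ar around the stem.
So sebbiswesl → pisebbisweslar.

pisebbisweslar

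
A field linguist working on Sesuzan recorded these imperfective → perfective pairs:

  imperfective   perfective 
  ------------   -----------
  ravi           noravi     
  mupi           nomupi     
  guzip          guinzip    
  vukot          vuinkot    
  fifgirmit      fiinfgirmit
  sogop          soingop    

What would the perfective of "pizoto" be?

ravi and guzip both have last vowel 'i' yet inflect differently (noravi, guinzip), so the last vowel is not what conditions the rule; whether the stem ends in a vowel or a consonant is.
"pizoto" ends in a vowel. The stems ending in a vowel (ravi → noravi, mupi → nomupi) add the prefix no-.
So pizoto → nopizoto.

nopizoto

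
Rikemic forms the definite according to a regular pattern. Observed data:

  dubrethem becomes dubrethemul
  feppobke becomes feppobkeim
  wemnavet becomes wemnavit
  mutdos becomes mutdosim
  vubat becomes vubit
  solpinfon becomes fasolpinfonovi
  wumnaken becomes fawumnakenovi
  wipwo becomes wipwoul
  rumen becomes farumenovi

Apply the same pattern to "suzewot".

suzewit

"suzewot" ends in -t. The stems ending in -t (vubat → vubit, wemnavet → wemnavit) change the last vowel to 'i'.
So suzewot → suzewit.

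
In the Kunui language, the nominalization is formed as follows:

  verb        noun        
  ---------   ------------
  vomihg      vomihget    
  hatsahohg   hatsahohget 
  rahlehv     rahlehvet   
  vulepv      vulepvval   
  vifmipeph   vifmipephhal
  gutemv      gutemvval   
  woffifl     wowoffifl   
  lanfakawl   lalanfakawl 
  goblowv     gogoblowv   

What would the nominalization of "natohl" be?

natohlet

"natohl" has second-to-last letter 'h'. The stems whose second-to-last letter is 'h' (vomihg → vomihget, hatsahohg → hatsahohget, rahlehv → rahlehvet) add -et.
The other patterns: stems whose second-to-last letter is 'm' or 'p' double the final consonant and add -al; stems whose second-to-last letter is 'f' or 'w' repeat the first consonant+vowel as a prefix.
So natohl → natohlet.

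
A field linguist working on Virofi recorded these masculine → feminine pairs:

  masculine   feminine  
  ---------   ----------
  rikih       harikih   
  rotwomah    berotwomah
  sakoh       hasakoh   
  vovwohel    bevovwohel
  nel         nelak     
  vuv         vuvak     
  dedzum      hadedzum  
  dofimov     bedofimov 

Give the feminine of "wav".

wavak

"wav" has 1 vowel. The stems with 1 vowel (nel → nelak, vuv → vuvak) add -ak.
The other patterns: stems with 2 vowels add the prefix ha-; stems with 3 vowels add the prefix be-.
So wav → wavak.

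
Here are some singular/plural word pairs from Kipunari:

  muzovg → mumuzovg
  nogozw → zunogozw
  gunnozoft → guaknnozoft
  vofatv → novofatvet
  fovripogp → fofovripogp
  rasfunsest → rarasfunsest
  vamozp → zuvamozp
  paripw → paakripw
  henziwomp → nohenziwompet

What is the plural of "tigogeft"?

tiakgogeft

vamozp and henziwomp both end in -p yet inflect differently (zuvamozp, nohenziwompet), so the final letter is not what conditions the rule; the second-to-last letter is.
"tigogeft" has second-to-last letter 'f'. The one such stem in the data (gunnozoft → guaknnozoft) inserts -ak- after the first vowel (as does paripw), so the same rule applies.
So tigogeft → tiakgogeft.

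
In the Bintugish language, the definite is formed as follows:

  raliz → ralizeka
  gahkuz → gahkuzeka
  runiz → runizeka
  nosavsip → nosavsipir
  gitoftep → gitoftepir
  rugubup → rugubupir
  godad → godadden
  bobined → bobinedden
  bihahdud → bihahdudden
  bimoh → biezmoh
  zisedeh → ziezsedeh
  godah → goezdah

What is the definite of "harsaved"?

"harsaved" ends in -d. The stems ending in -d (godad → godadden, bobined → bobinedden, bihahdud → bihahdudden) double the final consonant and add -en.
So harsaved → harsavedden.

harsavedden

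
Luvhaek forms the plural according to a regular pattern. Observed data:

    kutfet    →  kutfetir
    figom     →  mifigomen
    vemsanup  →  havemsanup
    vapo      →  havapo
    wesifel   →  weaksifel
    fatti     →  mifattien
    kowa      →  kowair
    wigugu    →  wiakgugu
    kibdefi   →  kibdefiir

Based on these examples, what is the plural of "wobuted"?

woakbuted

"wobuted" begins with w-. The stems beginning with w- (wesifel → weaksifel, wigugu → wiakgugu) insert -ak- after the first vowel.
So wobuted → woakbuted.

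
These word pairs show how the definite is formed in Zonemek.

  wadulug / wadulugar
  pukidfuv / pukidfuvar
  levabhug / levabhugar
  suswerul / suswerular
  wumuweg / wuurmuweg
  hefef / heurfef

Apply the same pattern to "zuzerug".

wadulug and wumuweg both end in -g yet inflect differently (wadulugar, wuurmuweg), so the final letter is not what conditions the rule; the last vowel is.
"zuzerug" has last vowel 'u'. The stems whose last vowel is 'u' (wadulug → wadulugar, pukidfuv → pukidfuvar, levabhug → levabhugar) add -ar.
The other pattern: stems whose last vowel is 'e' insert -ur- after the first vowel.
So zuzerug → zuzerugar.

zuzerugar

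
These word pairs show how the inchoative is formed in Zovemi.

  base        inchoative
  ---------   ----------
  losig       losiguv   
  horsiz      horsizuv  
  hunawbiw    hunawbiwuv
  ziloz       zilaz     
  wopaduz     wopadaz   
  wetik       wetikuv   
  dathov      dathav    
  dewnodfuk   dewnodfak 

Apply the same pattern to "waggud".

waggad

wetik and dewnodfuk both end in -k yet inflect differently (wetikuv, dewnodfak), so the final letter is not what conditions the rule; the last vowel is.
"waggud" has last vowel 'u'. The stems whose last vowel is 'u' (dewnodfuk → dewnodfak, wopaduz → wopadaz) change the last vowel to 'a'.
So waggud → waggad.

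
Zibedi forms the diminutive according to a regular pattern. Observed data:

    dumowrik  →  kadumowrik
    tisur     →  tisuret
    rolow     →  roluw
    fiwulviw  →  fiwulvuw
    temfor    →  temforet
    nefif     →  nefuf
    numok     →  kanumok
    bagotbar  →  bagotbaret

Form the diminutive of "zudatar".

"zudatar" ends in -r. The stems ending in -r (tisur → tisuret, temfor → temforet, bagotbar → bagotbaret) add -et.
The other patterns: stems ending in -k add the prefix ka-; stems ending in -f or -w change the last vowel to 'u'.
So zudatar → zudataret.

zudataret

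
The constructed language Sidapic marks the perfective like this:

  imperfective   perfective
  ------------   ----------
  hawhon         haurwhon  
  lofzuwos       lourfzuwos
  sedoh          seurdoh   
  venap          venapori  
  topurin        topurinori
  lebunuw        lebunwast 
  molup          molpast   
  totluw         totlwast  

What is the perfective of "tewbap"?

tewbapori

"tewbap" has last vowel 'a'. The one such stem in the data (venap → venapori) adds -ori, so the same rule applies.
The other patterns: stems whose last vowel is 'o' insert -ur- after the first vowel; stems whose last vowel is 'u' delete the last vowel and add -ast.
So tewbap → tewbapori.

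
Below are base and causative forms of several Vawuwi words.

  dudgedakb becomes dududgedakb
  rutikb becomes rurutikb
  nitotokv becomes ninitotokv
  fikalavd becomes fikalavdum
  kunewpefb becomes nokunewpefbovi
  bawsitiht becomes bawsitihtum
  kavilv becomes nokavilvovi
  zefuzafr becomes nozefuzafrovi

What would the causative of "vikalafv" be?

novikalafvovi

dudgedakb and kunewpefb both end in -b yet inflect differently (dududgedakb, nokunewpefbovi), so the final letter is not what conditions the rule; the second-to-last letter is.
"vikalafv" has second-to-last letter 'f'. The stems whose second-to-last letter is 'f' (kunewpefb → nokunewpefbovi, zefuzafr → nozefuzafrovi) add no- … -ovi around the stem.
The other patterns: stems whose second-to-last letter is 'k' repeat the first consonant+vowel as a prefix; stems whose second-to-last letter is 'h' or 'v' add -um.
So vikalafv → novikalafvovi.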